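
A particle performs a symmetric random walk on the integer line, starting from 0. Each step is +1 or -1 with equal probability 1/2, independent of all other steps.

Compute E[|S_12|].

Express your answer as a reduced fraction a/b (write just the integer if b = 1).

S_12 takes values m ≡ 0 (mod 2) with |m| ≤ 12; P(S_12=m) = C(12,(12+m)/2)/2^12.
Total paths: 2^12 = 4096
Distribution: P(S=-12)=1/4096, P(S=-10)=12/4096, P(S=-8)=66/4096, P(S=-6)=220/4096, P(S=-4)=495/4096, P(S=-2)=792/4096, P(S=0)=924/4096, P(S=2)=792/4096, P(S=4)=495/4096, P(S=6)=220/4096, P(S=8)=66/4096, P(S=10)=12/4096, P(S=12)=1/4096
E[|S_12|] = Σ_m |m|·P(S_12=m) = 11088/4096 = 693/256

Answer: 693/256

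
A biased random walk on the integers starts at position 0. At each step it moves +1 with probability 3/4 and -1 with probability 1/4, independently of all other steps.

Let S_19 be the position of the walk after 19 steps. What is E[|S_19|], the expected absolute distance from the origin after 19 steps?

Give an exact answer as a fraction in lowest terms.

S_19 takes values m ≡ 1 (mod 2) with |m| ≤ 19; P(S_19=m) = C(19,(19+m)/2) · (3/4)^((19+m)/2) · (1/4)^((19-m)/2).
Distribution: P(S=-19)=1/274877906944, P(S=-17)=57/274877906944, P(S=-15)=1539/274877906944, P(S=-13)=26163/274877906944, P(S=-11)=78489/68719476736, P(S=-9)=706401/68719476736, P(S=-7)=4944807/68719476736, P(S=-5)=27549639/68719476736, P(S=-3)=247946751/137438953472, P(S=-1)=909138087/137438953472, P(S=1)=2727414261/137438953472, P(S=3)=6694562277/137438953472, P(S=5)=6694562277/68719476736, P(S=7)=10814292909/68719476736, P(S=9)=13904090883/68719476736, P(S=11)=13904090883/68719476736, P(S=13)=41712272649/274877906944, P(S=15)=22082967873/274877906944, P(S=17)=7360989291/274877906944, P(S=19)=1162261467/274877906944
E[|S_19|] = Σ_m |m|·P(S_19=m) = 163711838773/17179869184

Answer: 163711838773/17179869184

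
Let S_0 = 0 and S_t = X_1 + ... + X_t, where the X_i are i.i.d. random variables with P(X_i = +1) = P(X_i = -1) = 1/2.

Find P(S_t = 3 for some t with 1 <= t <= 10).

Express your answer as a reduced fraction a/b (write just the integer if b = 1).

Count via complement. Let g(t,s) = #length-t paths at position s with S_1..S_t all ≠ 3.
g(t,s) = g(t-1,s-1) + g(t-1,s+1) for s ≠ 3; g(t,3) = 0.
t=0: g(0,0)=1
t=1: g(1,-1)=1 g(1,1)=1
t=2: g(2,-2)=1 g(2,0)=2 g(2,2)=1
t=3: g(3,-3)=1 g(3,-1)=3 g(3,1)=3
t=4: g(4,-4)=1 g(4,-2)=4 g(4,0)=6 g(4,2)=3
t=5: g(5,-5)=1 g(5,-3)=5 g(5,-1)=10 g(5,1)=9
t=6: g(6,-6)=1 g(6,-4)=6 g(6,-2)=15 g(6,0)=19 g(6,2)=9
t=7: g(7,-7)=1 g(7,-5)=7 g(7,-3)=21 g(7,-1)=34 g(7,1)=28
t=8: g(8,-8)=1 g(8,-6)=8 g(8,-4)=28 g(8,-2)=55 g(8,0)=62 g(8,2)=28
t=9: g(9,-9)=1 g(9,-7)=9 g(9,-5)=36 g(9,-3)=83 g(9,-1)=117 g(9,1)=90
t=10: g(10,-10)=1 g(10,-8)=10 g(10,-6)=45 g(10,-4)=119 g(10,-2)=200 g(10,0)=207 g(10,2)=90
Paths never hitting 3: Σ_s g(10,s) = 672
Paths hitting 3: 2^10 - 672 = 352
P = 352/1024 = 11/32

Answer: 11/32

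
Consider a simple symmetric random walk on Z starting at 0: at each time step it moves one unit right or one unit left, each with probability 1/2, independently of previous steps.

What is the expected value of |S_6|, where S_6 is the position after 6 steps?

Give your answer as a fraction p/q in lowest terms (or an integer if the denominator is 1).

S_6 takes values m ≡ 0 (mod 2) with |m| ≤ 6; P(S_6=m) = C(6,(6+m)/2)/2^6.
Total paths: 2^6 = 64
Distribution: P(S=-6)=1/64, P(S=-4)=6/64, P(S=-2)=15/64, P(S=0)=20/64, P(S=2)=15/64, P(S=4)=6/64, P(S=6)=1/64
E[|S_6|] = Σ_m |m|·P(S_6=m) = 120/64 = 15/8

Answer: 15/8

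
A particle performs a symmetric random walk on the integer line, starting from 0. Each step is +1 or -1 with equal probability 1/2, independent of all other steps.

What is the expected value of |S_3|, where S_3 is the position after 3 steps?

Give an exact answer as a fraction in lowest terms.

Answer: 3/2

Derivation:
S_3 takes values m ≡ 1 (mod 2) with |m| ≤ 3; P(S_3=m) = C(3,(3+m)/2)/2^3.
Total paths: 2^3 = 8
Distribution: P(S=-3)=1/8, P(S=-1)=3/8, P(S=1)=3/8, P(S=3)=1/8
E[|S_3|] = Σ_m |m|·P(S_3=m) = 12/8 = 3/2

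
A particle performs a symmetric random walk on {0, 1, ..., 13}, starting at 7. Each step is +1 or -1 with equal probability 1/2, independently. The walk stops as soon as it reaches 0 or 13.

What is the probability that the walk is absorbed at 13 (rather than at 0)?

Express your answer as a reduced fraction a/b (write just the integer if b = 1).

Symmetric walk (p = 1/2): the harmonic-function argument gives P(hit 13 before 0 | start at 7) = a/N.
P = 7/13 = 7/13

Answer: 7/13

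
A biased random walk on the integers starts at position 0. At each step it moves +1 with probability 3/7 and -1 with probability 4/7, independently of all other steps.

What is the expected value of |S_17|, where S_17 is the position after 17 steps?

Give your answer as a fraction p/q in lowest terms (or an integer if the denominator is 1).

S_17 takes values m ≡ 1 (mod 2) with |m| ≤ 17; P(S_17=m) = C(17,(17+m)/2) · (3/7)^((17+m)/2) · (4/7)^((17-m)/2).
Distribution: P(S=-17)=17179869184/232630513987207, P(S=-15)=219043332096/232630513987207, P(S=-13)=1314259992576/232630513987207, P(S=-11)=4928474972160/232630513987207, P(S=-9)=1848178114560/33232930569601, P(S=-7)=3603947323392/33232930569601, P(S=-5)=5405920985088/33232930569601, P(S=-3)=44598848126976/232630513987207, P(S=-1)=41811420119040/232630513987207, P(S=1)=31358565089280/232630513987207, P(S=3)=18815139053568/232630513987207, P(S=5)=1282850390016/33232930569601, P(S=7)=481068896256/33232930569601, P(S=9)=138769873920/33232930569601, P(S=11)=208154810880/232630513987207, P(S=13)=31223221632/232630513987207, P(S=15)=2927177028/232630513987207, P(S=17)=129140163/232630513987207
E[|S_17|] = Σ_m |m|·P(S_17=m) = 128640069015641/33232930569601

Answer: 128640069015641/33232930569601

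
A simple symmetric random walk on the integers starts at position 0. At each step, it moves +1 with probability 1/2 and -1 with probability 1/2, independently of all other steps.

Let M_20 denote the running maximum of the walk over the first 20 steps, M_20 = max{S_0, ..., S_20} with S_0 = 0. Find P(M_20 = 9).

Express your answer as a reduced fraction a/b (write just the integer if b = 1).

Let M_20 = max(S_0,...,S_20). Use the reflection principle: for j ≥ 1, #{paths with M_20 ≥ j} = #{S_20 ≥ j} + #{S_20 ≥ j+1}.
By reflection, #{M_20 ≥ 9} = #{S_20 ≥ 9} + #{S_20 ≥ 10} = 21700 + 21700 = 43400.
#{M_20 ≥ 10} = #{S_20 ≥ 10} + #{S_20 ≥ 11} = 21700 + 6196 = 27896.
#{M_20 = 9} = 43400 - 27896 = 15504.
P(M_20 = 9) = 15504/1048576 = 969/65536

Answer: 969/65536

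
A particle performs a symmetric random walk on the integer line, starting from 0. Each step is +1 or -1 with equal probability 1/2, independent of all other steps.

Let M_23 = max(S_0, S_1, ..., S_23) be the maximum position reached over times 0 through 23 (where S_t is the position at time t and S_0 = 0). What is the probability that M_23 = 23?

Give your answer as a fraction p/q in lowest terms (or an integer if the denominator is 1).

Let M_23 = max(S_0,...,S_23). Use the reflection principle: for j ≥ 1, #{paths with M_23 ≥ j} = #{S_23 ≥ j} + #{S_23 ≥ j+1}.
By reflection, #{M_23 ≥ 23} = #{S_23 ≥ 23} + #{S_23 ≥ 24} = 1 + 0 = 1.
#{M_23 ≥ 24} = #{S_23 ≥ 24} + #{S_23 ≥ 25} = 0 + 0 = 0.
#{M_23 = 23} = 1 - 0 = 1.
P(M_23 = 23) = 1/8388608 = 1/8388608

Answer: 1/8388608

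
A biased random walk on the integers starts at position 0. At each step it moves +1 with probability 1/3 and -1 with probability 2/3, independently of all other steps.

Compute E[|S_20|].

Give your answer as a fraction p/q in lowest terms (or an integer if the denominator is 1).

S_20 takes values m ≡ 0 (mod 2) with |m| ≤ 20; P(S_20=m) = C(20,(20+m)/2) · (1/3)^((20+m)/2) · (2/3)^((20-m)/2).
Distribution: P(S=-20)=1048576/3486784401, P(S=-18)=10485760/3486784401, P(S=-16)=49807360/3486784401, P(S=-14)=49807360/1162261467, P(S=-12)=105840640/1162261467, P(S=-10)=169345024/1162261467, P(S=-8)=211681280/1162261467, P(S=-6)=211681280/1162261467, P(S=-4)=171991040/1162261467, P(S=-2)=343982080/3486784401, P(S=0)=189190144/3486784401, P(S=2)=85995520/3486784401, P(S=4)=10749440/1162261467, P(S=6)=3307520/1162261467, P(S=8)=826880/1162261467, P(S=10)=165376/1162261467, P(S=12)=25840/1162261467, P(S=14)=3040/1162261467, P(S=16)=760/3486784401, P(S=18)=40/3486784401, P(S=20)=1/3486784401
E[|S_20|] = Σ_m |m|·P(S_20=m) = 24018023140/3486784401

Answer: 24018023140/3486784401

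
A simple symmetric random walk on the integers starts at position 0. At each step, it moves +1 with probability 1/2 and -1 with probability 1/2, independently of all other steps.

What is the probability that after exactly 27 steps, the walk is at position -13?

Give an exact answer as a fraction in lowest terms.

Answer: 444015/67108864

Derivation:
To reach position -13 after 27 steps: need 7 steps of +1 and 20 of -1.
Favorable paths: C(27,7) = 888030
Total paths: 2^27 = 134217728
P = 888030/134217728 = 444015/67108864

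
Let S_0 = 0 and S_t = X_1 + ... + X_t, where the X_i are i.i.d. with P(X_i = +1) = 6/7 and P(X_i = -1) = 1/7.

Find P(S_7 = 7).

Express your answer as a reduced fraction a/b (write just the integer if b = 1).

To reach position 7 after 7 steps: need 7 steps of +1 and 0 steps of -1.
Number of such sequences: C(7,7) = 1
Each has probability (6/7)^7 · (1/7)^0 = 279936/823543
P = 1 · 279936/823543 = 279936/823543

Answer: 279936/823543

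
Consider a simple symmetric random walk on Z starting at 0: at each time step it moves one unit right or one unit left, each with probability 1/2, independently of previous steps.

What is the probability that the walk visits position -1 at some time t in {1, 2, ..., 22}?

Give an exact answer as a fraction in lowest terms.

Answer: 436109/524288

Derivation:
Count via complement. Let g(t,s) = #length-t paths at position s with S_1..S_t all ≠ -1.
g(t,s) = g(t-1,s-1) + g(t-1,s+1) for s ≠ -1; g(t,-1) = 0.
t=0: g(0,0)=1
t=1: g(1,1)=1
t=2: g(2,0)=1 g(2,2)=1
t=3: g(3,1)=2 g(3,3)=1
t=4: g(4,0)=2 g(4,2)=3 g(4,4)=1
t=5: g(5,1)=5 g(5,3)=4 g(5,5)=1
t=6: g(6,0)=5 g(6,2)=9 g(6,4)=5 g(6,6)=1
t=7: g(7,1)=14 g(7,3)=14 g(7,5)=6 g(7,7)=1
t=8: g(8,0)=14 g(8,2)=28 g(8,4)=20 g(8,6)=7 g(8,8)=1
t=9: g(9,1)=42 g(9,3)=48 g(9,5)=27 g(9,7)=8 g(9,9)=1
t=10: g(10,0)=42 g(10,2)=90 g(10,4)=75 g(10,6)=35 g(10,8)=9 g(10,10)=1
t=11: g(11,1)=132 g(11,3)=165 g(11,5)=110 g(11,7)=44 g(11,9)=10 g(11,11)=1
t=12: g(12,0)=132 g(12,2)=297 g(12,4)=275 g(12,6)=154 g(12,8)=54 g(12,10)=11 g(12,12)=1
t=13: g(13,1)=429 g(13,3)=572 g(13,5)=429 g(13,7)=208 g(13,9)=65 g(13,11)=12 g(13,13)=1
t=14: g(14,0)=429 g(14,2)=1001 g(14,4)=1001 g(14,6)=637 g(14,8)=273 g(14,10)=77 g(14,12)=13 g(14,14)=1
t=15: g(15,1)=1430 g(15,3)=2002 g(15,5)=1638 g(15,7)=910 g(15,9)=350 g(15,11)=90 g(15,13)=14 g(15,15)=1
t=16: g(16,0)=1430 g(16,2)=3432 g(16,4)=3640 g(16,6)=2548 g(16,8)=1260 g(16,10)=440 g(16,12)=104 g(16,14)=15 g(16,16)=1
t=17: g(17,1)=4862 g(17,3)=7072 g(17,5)=6188 g(17,7)=3808 g(17,9)=1700 g(17,11)=544 g(17,13)=119 g(17,15)=16 g(17,17)=1
t=18: g(18,0)=4862 g(18,2)=11934 g(18,4)=13260 g(18,6)=9996 g(18,8)=5508 g(18,10)=2244 g(18,12)=663 g(18,14)=135 g(18,16)=17 g(18,18)=1
t=19: g(19,1)=16796 g(19,3)=25194 g(19,5)=23256 g(19,7)=15504 g(19,9)=7752 g(19,11)=2907 g(19,13)=798 g(19,15)=152 g(19,17)=18 g(19,19)=1
t=20: g(20,0)=16796 g(20,2)=41990 g(20,4)=48450 g(20,6)=38760 g(20,8)=23256 g(20,10)=10659 g(20,12)=3705 g(20,14)=950 g(20,16)=170 g(20,18)=19 g(20,20)=1
t=21: g(21,1)=58786 g(21,3)=90440 g(21,5)=87210 g(21,7)=62016 g(21,9)=33915 g(21,11)=14364 g(21,13)=4655 g(21,15)=1120 g(21,17)=189 g(21,19)=20 g(21,21)=1
t=22: g(22,0)=58786 g(22,2)=149226 g(22,4)=177650 g(22,6)=149226 g(22,8)=95931 g(22,10)=48279 g(22,12)=19019 g(22,14)=5775 g(22,16)=1309 g(22,18)=209 g(22,20)=21 g(22,22)=1
Paths never hitting -1: Σ_s g(22,s) = 705432
Paths hitting -1: 2^22 - 705432 = 3488872
P = 3488872/4194304 = 436109/524288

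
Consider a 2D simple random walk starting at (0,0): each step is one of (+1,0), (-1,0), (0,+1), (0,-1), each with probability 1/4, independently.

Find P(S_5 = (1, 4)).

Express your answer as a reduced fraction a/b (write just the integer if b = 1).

Answer: 5/1024

Derivation:
Let h be the number of horizontal steps (so 5-h are vertical). To end at (1,4) need (h+1)/2 right-steps and ((5-h)+4)/2 up-steps.
Sum over h with 1 ≤ h ≤ 1, h ≡ 1 (mod 2), 5-h ≡ 0 (mod 2):
h=1: C(5,1)·C(1,1)·C(4,4) = 5·1·1 = 5
Total favorable: 5
Total paths: 4^5 = 1024
P = 5/1024 = 5/1024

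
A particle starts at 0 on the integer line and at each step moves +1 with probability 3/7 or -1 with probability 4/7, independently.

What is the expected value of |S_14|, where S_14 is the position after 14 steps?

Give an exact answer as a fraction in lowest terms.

S_14 takes values m ≡ 0 (mod 2) with |m| ≤ 14; P(S_14=m) = C(14,(14+m)/2) · (3/7)^((14+m)/2) · (4/7)^((14-m)/2).
Distribution: P(S=-14)=268435456/678223072849, P(S=-12)=402653184/96889010407, P(S=-10)=1962934272/96889010407, P(S=-8)=5888802816/96889010407, P(S=-6)=12145655808/96889010407, P(S=-4)=18218483712/96889010407, P(S=-2)=20495794176/96889010407, P(S=0)=122974765056/678223072849, P(S=2)=11528884224/96889010407, P(S=4)=5764442112/96889010407, P(S=6)=2161665792/96889010407, P(S=8)=589545216/96889010407, P(S=10)=110539728/96889010407, P(S=12)=12754584/96889010407, P(S=14)=4782969/678223072849
E[|S_14|] = Σ_m |m|·P(S_14=m) = 323917844018/96889010407

Answer: 323917844018/96889010407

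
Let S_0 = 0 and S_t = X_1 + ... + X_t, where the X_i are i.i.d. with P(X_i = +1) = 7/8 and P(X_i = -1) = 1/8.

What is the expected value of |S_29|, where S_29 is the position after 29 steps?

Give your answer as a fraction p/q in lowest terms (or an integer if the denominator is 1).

S_29 takes values m ≡ 1 (mod 2) with |m| ≤ 29; P(S_29=m) = C(29,(29+m)/2) · (7/8)^((29+m)/2) · (1/8)^((29-m)/2).
Distribution: P(S=-29)=1/154742504910672534362390528, P(S=-27)=203/154742504910672534362390528, P(S=-25)=9947/77371252455336267181195264, P(S=-23)=626661/77371252455336267181195264, P(S=-21)=57026151/154742504910672534362390528, P(S=-19)=1995915285/154742504910672534362390528, P(S=-17)=13971406995/38685626227668133590597632, P(S=-15)=321342360885/38685626227668133590597632, P(S=-13)=24743361788145/154742504910672534362390528, P(S=-11)=404141575873035/154742504910672534362390528, P(S=-9)=2828991031111245/77371252455336267181195264, P(S=-7)=34205073376163235/77371252455336267181195264, P(S=-5)=718306540899427935/154742504910672534362390528, P(S=-3)=6575267566694763405/154742504910672534362390528, P(S=-1)=6575267566694763405/19342813113834066795298816, P(S=1)=46026872966863343835/19342813113834066795298816, P(S=3)=2255316775376303847915/154742504910672534362390528, P(S=5)=12072578032896685303545/154742504910672534362390528, P(S=7)=28169348743425599041605/77371252455336267181195264, P(S=9)=114159992275987954010715/77371252455336267181195264, P(S=11)=799119945931915678075005/154742504910672534362390528, P(S=13)=2397359837795747034225015/154742504910672534362390528, P(S=15)=1525592624051839021779555/38685626227668133590597632, P(S=17)=3250175590371309220312965/38685626227668133590597632, P(S=19)=22751229132599164542190755/154742504910672534362390528, P(S=21)=31851720785638830359067057/154742504910672534362390528, P(S=23)=17150926576882447116420723/77371252455336267181195264, P(S=25)=13339609559797458868327229/77371252455336267181195264, P(S=27)=13339609559797458868327229/154742504910672534362390528, P(S=29)=3219905755813179726837607/154742504910672534362390528
E[|S_29|] = Σ_m |m|·P(S_29=m) = 52588275542425628310664647/2417851639229258349412352

Answer: 52588275542425628310664647/2417851639229258349412352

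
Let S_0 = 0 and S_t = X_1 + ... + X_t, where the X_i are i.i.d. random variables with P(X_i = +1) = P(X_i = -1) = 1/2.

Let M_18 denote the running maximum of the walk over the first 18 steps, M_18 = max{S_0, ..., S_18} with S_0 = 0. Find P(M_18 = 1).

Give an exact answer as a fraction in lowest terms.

Answer: 21879/131072

Derivation:
Let M_18 = max(S_0,...,S_18). Use the reflection principle: for j ≥ 1, #{paths with M_18 ≥ j} = #{S_18 ≥ j} + #{S_18 ≥ j+1}.
By reflection, #{M_18 ≥ 1} = #{S_18 ≥ 1} + #{S_18 ≥ 2} = 106762 + 106762 = 213524.
#{M_18 ≥ 2} = #{S_18 ≥ 2} + #{S_18 ≥ 3} = 106762 + 63004 = 169766.
#{M_18 = 1} = 213524 - 169766 = 43758.
P(M_18 = 1) = 43758/262144 = 21879/131072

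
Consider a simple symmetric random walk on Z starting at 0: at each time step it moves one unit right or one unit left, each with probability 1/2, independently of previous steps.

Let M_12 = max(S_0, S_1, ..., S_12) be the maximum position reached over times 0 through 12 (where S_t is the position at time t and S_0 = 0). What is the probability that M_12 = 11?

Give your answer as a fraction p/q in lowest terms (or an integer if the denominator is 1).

Answer: 1/4096

Derivation:
Let M_12 = max(S_0,...,S_12). Use the reflection principle: for j ≥ 1, #{paths with M_12 ≥ j} = #{S_12 ≥ j} + #{S_12 ≥ j+1}.
By reflection, #{M_12 ≥ 11} = #{S_12 ≥ 11} + #{S_12 ≥ 12} = 1 + 1 = 2.
#{M_12 ≥ 12} = #{S_12 ≥ 12} + #{S_12 ≥ 13} = 1 + 0 = 1.
#{M_12 = 11} = 2 - 1 = 1.
P(M_12 = 11) = 1/4096 = 1/4096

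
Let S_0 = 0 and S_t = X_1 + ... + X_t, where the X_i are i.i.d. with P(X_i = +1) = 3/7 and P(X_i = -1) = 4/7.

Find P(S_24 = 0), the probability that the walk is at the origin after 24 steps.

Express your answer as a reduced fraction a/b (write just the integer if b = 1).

To be at 0 after 24 steps: need exactly 12 steps of +1 and 12 of -1.
Number of such sequences: C(24,12) = 2704156
Each has probability (3/7)^12 · (4/7)^12 = 8916100448256/191581231380566414401
P = 2704156 · 8916100448256/191581231380566414401 = 3444360931964878848/27368747340080916343

Answer: 3444360931964878848/27368747340080916343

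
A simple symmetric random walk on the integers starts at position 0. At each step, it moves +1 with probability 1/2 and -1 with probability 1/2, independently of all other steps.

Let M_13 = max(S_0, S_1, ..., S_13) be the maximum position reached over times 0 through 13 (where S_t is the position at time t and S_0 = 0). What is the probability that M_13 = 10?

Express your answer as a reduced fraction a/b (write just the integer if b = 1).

Answer: 13/8192

Derivation:
Let M_13 = max(S_0,...,S_13). Use the reflection principle: for j ≥ 1, #{paths with M_13 ≥ j} = #{S_13 ≥ j} + #{S_13 ≥ j+1}.
By reflection, #{M_13 ≥ 10} = #{S_13 ≥ 10} + #{S_13 ≥ 11} = 14 + 14 = 28.
#{M_13 ≥ 11} = #{S_13 ≥ 11} + #{S_13 ≥ 12} = 14 + 1 = 15.
#{M_13 = 10} = 28 - 15 = 13.
P(M_13 = 10) = 13/8192 = 13/8192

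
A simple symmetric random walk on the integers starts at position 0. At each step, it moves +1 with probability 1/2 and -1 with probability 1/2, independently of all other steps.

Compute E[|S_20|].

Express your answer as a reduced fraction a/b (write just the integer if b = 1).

Answer: 230945/65536

Derivation:
S_20 takes values m ≡ 0 (mod 2) with |m| ≤ 20; P(S_20=m) = C(20,(20+m)/2)/2^20.
Total paths: 2^20 = 1048576
Distribution: P(S=-20)=1/1048576, P(S=-18)=20/1048576, P(S=-16)=190/1048576, P(S=-14)=1140/1048576, P(S=-12)=4845/1048576, P(S=-10)=15504/1048576, P(S=-8)=38760/1048576, P(S=-6)=77520/1048576, P(S=-4)=125970/1048576, P(S=-2)=167960/1048576, P(S=0)=184756/1048576, P(S=2)=167960/1048576, P(S=4)=125970/1048576, P(S=6)=77520/1048576, P(S=8)=38760/1048576, P(S=10)=15504/1048576, P(S=12)=4845/1048576, P(S=14)=1140/1048576, P(S=16)=190/1048576, P(S=18)=20/1048576, P(S=20)=1/1048576
E[|S_20|] = Σ_m |m|·P(S_20=m) = 3695120/1048576 = 230945/65536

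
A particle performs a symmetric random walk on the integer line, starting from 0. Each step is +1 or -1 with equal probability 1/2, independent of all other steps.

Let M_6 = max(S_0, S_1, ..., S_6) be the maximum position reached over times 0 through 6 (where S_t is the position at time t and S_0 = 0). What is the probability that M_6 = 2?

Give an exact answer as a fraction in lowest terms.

Answer: 15/64

Derivation:
Let M_6 = max(S_0,...,S_6). Use the reflection principle: for j ≥ 1, #{paths with M_6 ≥ j} = #{S_6 ≥ j} + #{S_6 ≥ j+1}.
By reflection, #{M_6 ≥ 2} = #{S_6 ≥ 2} + #{S_6 ≥ 3} = 22 + 7 = 29.
#{M_6 ≥ 3} = #{S_6 ≥ 3} + #{S_6 ≥ 4} = 7 + 7 = 14.
#{M_6 = 2} = 29 - 14 = 15.
P(M_6 = 2) = 15/64 = 15/64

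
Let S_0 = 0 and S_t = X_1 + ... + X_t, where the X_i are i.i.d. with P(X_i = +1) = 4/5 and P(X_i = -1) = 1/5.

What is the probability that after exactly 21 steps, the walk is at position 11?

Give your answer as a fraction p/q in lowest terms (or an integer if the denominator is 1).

To reach position 11 after 21 steps: need 16 steps of +1 and 5 steps of -1.
Number of such sequences: C(21,16) = 20349
Each has probability (4/5)^16 · (1/5)^5 = 4294967296/476837158203125
P = 20349 · 4294967296/476837158203125 = 87398289506304/476837158203125

Answer: 87398289506304/476837158203125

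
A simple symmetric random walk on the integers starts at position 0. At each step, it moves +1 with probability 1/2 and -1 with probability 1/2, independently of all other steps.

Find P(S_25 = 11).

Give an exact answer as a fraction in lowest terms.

Answer: 120175/8388608

Derivation:
To reach position 11 after 25 steps: need 18 steps of +1 and 7 of -1.
Favorable paths: C(25,18) = 480700
Total paths: 2^25 = 33554432
P = 480700/33554432 = 120175/8388608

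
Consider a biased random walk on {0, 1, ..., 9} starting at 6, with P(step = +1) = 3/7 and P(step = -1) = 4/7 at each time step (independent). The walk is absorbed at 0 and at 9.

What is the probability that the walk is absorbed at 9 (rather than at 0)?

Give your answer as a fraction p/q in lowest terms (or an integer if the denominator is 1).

Answer: 2457/6553

Derivation:
Biased walk: p = 3/7, q = 4/7, r = q/p = 4/3
Gambler's ruin: P(hit 9 before 0 | start at 6) = (1 - r^a)/(1 - r^N)
r^6 = 4096/729; r^9 = 262144/19683
P = (1 - 4096/729) / (1 - 262144/19683) = -3367/729 / -242461/19683 = 2457/6553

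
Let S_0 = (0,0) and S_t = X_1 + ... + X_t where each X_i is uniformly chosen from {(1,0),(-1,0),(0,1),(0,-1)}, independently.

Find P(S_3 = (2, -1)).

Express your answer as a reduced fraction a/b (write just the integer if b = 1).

Answer: 3/64

Derivation:
Let h be the number of horizontal steps (so 3-h are vertical). To end at (2,-1) need (h+2)/2 right-steps and ((3-h)-1)/2 up-steps.
Sum over h with 2 ≤ h ≤ 2, h ≡ 0 (mod 2), 3-h ≡ 1 (mod 2):
h=2: C(3,2)·C(2,2)·C(1,0) = 3·1·1 = 3
Total favorable: 3
Total paths: 4^3 = 64
P = 3/64 = 3/64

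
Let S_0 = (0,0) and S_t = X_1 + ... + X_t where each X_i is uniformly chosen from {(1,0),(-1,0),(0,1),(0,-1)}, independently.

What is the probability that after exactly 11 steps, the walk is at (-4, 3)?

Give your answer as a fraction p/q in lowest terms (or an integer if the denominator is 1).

Answer: 12705/2097152

Derivation:
Let h be the number of horizontal steps (so 11-h are vertical). To end at (-4,3) need (h-4)/2 right-steps and ((11-h)+3)/2 up-steps.
Sum over h with 4 ≤ h ≤ 8, h ≡ 0 (mod 2), 11-h ≡ 1 (mod 2):
h=4: C(11,4)·C(4,0)·C(7,5) = 330·1·21 = 6930
h=6: C(11,6)·C(6,1)·C(5,4) = 462·6·5 = 13860
h=8: C(11,8)·C(8,2)·C(3,3) = 165·28·1 = 4620
Total favorable: 25410
Total paths: 4^11 = 4194304
P = 25410/4194304 = 12705/2097152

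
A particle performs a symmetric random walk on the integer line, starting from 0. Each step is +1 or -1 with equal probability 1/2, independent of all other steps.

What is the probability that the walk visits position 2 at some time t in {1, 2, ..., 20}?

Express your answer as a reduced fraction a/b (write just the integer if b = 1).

Answer: 173965/262144

Derivation:
Count via complement. Let g(t,s) = #length-t paths at position s with S_1..S_t all ≠ 2.
g(t,s) = g(t-1,s-1) + g(t-1,s+1) for s ≠ 2; g(t,2) = 0.
t=0: g(0,0)=1
t=1: g(1,-1)=1 g(1,1)=1
t=2: g(2,-2)=1 g(2,0)=2
t=3: g(3,-3)=1 g(3,-1)=3 g(3,1)=2
t=4: g(4,-4)=1 g(4,-2)=4 g(4,0)=5
t=5: g(5,-5)=1 g(5,-3)=5 g(5,-1)=9 g(5,1)=5
t=6: g(6,-6)=1 g(6,-4)=6 g(6,-2)=14 g(6,0)=14
t=7: g(7,-7)=1 g(7,-5)=7 g(7,-3)=20 g(7,-1)=28 g(7,1)=14
t=8: g(8,-8)=1 g(8,-6)=8 g(8,-4)=27 g(8,-2)=48 g(8,0)=42
t=9: g(9,-9)=1 g(9,-7)=9 g(9,-5)=35 g(9,-3)=75 g(9,-1)=90 g(9,1)=42
t=10: g(10,-10)=1 g(10,-8)=10 g(10,-6)=44 g(10,-4)=110 g(10,-2)=165 g(10,0)=132
t=11: g(11,-11)=1 g(11,-9)=11 g(11,-7)=54 g(11,-5)=154 g(11,-3)=275 g(11,-1)=297 g(11,1)=132
t=12: g(12,-12)=1 g(12,-10)=12 g(12,-8)=65 g(12,-6)=208 g(12,-4)=429 g(12,-2)=572 g(12,0)=429
t=13: g(13,-13)=1 g(13,-11)=13 g(13,-9)=77 g(13,-7)=273 g(13,-5)=637 g(13,-3)=1001 g(13,-1)=1001 g(13,1)=429
t=14: g(14,-14)=1 g(14,-12)=14 g(14,-10)=90 g(14,-8)=350 g(14,-6)=910 g(14,-4)=1638 g(14,-2)=2002 g(14,0)=1430
t=15: g(15,-15)=1 g(15,-13)=15 g(15,-11)=104 g(15,-9)=440 g(15,-7)=1260 g(15,-5)=2548 g(15,-3)=3640 g(15,-1)=3432 g(15,1)=1430
t=16: g(16,-16)=1 g(16,-14)=16 g(16,-12)=119 g(16,-10)=544 g(16,-8)=1700 g(16,-6)=3808 g(16,-4)=6188 g(16,-2)=7072 g(16,0)=4862
t=17: g(17,-17)=1 g(17,-15)=17 g(17,-13)=135 g(17,-11)=663 g(17,-9)=2244 g(17,-7)=5508 g(17,-5)=9996 g(17,-3)=13260 g(17,-1)=11934 g(17,1)=4862
t=18: g(18,-18)=1 g(18,-16)=18 g(18,-14)=152 g(18,-12)=798 g(18,-10)=2907 g(18,-8)=7752 g(18,-6)=15504 g(18,-4)=23256 g(18,-2)=25194 g(18,0)=16796
t=19: g(19,-19)=1 g(19,-17)=19 g(19,-15)=170 g(19,-13)=950 g(19,-11)=3705 g(19,-9)=10659 g(19,-7)=23256 g(19,-5)=38760 g(19,-3)=48450 g(19,-1)=41990 g(19,1)=16796
t=20: g(20,-20)=1 g(20,-18)=20 g(20,-16)=189 g(20,-14)=1120 g(20,-12)=4655 g(20,-10)=14364 g(20,-8)=33915 g(20,-6)=62016 g(20,-4)=87210 g(20,-2)=90440 g(20,0)=58786
Paths never hitting 2: Σ_s g(20,s) = 352716
Paths hitting 2: 2^20 - 352716 = 695860
P = 695860/1048576 = 173965/262144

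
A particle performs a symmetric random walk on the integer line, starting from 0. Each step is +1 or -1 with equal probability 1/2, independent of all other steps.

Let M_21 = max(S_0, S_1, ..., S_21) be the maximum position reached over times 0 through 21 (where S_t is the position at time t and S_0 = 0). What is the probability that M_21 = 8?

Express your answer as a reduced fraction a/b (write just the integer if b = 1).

Let M_21 = max(S_0,...,S_21). Use the reflection principle: for j ≥ 1, #{paths with M_21 ≥ j} = #{S_21 ≥ j} + #{S_21 ≥ j+1}.
By reflection, #{M_21 ≥ 8} = #{S_21 ≥ 8} + #{S_21 ≥ 9} = 82160 + 82160 = 164320.
#{M_21 ≥ 9} = #{S_21 ≥ 9} + #{S_21 ≥ 10} = 82160 + 27896 = 110056.
#{M_21 = 8} = 164320 - 110056 = 54264.
P(M_21 = 8) = 54264/2097152 = 6783/262144

Answer: 6783/262144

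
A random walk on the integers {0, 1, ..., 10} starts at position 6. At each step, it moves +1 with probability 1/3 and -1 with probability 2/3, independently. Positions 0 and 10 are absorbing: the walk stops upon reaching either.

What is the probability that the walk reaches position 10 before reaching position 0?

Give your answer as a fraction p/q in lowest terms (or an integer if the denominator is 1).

Answer: 21/341

Derivation:
Biased walk: p = 1/3, q = 2/3, r = q/p = 2
Gambler's ruin: P(hit 10 before 0 | start at 6) = (1 - r^a)/(1 - r^N)
r^6 = 64; r^10 = 1024
P = (1 - 64) / (1 - 1024) = -63 / -1023 = 21/341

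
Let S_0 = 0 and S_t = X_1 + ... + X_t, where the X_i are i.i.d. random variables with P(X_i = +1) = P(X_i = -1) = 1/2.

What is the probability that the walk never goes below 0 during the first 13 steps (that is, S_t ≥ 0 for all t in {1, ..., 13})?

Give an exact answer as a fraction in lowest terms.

Answer: 429/2048

Derivation:
Let f(t,s) = #length-t paths at position s with S_1..S_t all ≥ 0.
f(t,s) = f(t-1,s-1) + f(t-1,s+1) for s ≥ 0; f(t,s) = 0 for s < 0.
t=0: f(0,0)=1
t=1: f(1,1)=1
t=2: f(2,0)=1 f(2,2)=1
t=3: f(3,1)=2 f(3,3)=1
t=4: f(4,0)=2 f(4,2)=3 f(4,4)=1
t=5: f(5,1)=5 f(5,3)=4 f(5,5)=1
t=6: f(6,0)=5 f(6,2)=9 f(6,4)=5 f(6,6)=1
t=7: f(7,1)=14 f(7,3)=14 f(7,5)=6 f(7,7)=1
t=8: f(8,0)=14 f(8,2)=28 f(8,4)=20 f(8,6)=7 f(8,8)=1
t=9: f(9,1)=42 f(9,3)=48 f(9,5)=27 f(9,7)=8 f(9,9)=1
t=10: f(10,0)=42 f(10,2)=90 f(10,4)=75 f(10,6)=35 f(10,8)=9 f(10,10)=1
t=11: f(11,1)=132 f(11,3)=165 f(11,5)=110 f(11,7)=44 f(11,9)=10 f(11,11)=1
t=12: f(12,0)=132 f(12,2)=297 f(12,4)=275 f(12,6)=154 f(12,8)=54 f(12,10)=11 f(12,12)=1
t=13: f(13,1)=429 f(13,3)=572 f(13,5)=429 f(13,7)=208 f(13,9)=65 f(13,11)=12 f(13,13)=1
Σ_s f(13,s) = 1716
P = 1716/8192 = 429/2048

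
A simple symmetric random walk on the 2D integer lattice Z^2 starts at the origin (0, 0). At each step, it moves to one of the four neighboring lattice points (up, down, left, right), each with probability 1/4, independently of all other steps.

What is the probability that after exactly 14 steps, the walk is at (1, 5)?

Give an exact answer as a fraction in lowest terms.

Let h be the number of horizontal steps (so 14-h are vertical). To end at (1,5) need (h+1)/2 right-steps and ((14-h)+5)/2 up-steps.
Sum over h with 1 ≤ h ≤ 9, h ≡ 1 (mod 2), 14-h ≡ 1 (mod 2):
h=1: C(14,1)·C(1,1)·C(13,9) = 14·1·715 = 10010
h=3: C(14,3)·C(3,2)·C(11,8) = 364·3·165 = 180180
h=5: C(14,5)·C(5,3)·C(9,7) = 2002·10·36 = 720720
h=7: C(14,7)·C(7,4)·C(7,6) = 3432·35·7 = 840840
h=9: C(14,9)·C(9,5)·C(5,5) = 2002·126·1 = 252252
Total favorable: 2004002
Total paths: 4^14 = 268435456
P = 2004002/268435456 = 1002001/134217728

Answer: 1002001/134217728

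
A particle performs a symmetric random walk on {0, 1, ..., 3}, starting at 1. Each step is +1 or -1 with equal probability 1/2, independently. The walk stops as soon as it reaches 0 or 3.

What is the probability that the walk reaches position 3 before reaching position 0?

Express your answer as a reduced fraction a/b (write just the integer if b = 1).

Symmetric walk (p = 1/2): the harmonic-function argument gives P(hit 3 before 0 | start at 1) = a/N.
P = 1/3 = 1/3

Answer: 1/3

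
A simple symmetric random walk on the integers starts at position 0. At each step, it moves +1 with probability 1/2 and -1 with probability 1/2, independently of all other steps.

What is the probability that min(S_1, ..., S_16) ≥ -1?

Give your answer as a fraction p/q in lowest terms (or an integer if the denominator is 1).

Let f(t,s) = #length-t paths at position s with S_1..S_t all ≥ -1.
f(t,s) = f(t-1,s-1) + f(t-1,s+1) for s ≥ -1; f(t,s) = 0 for s < -1.
t=0: f(0,0)=1
t=1: f(1,-1)=1 f(1,1)=1
t=2: f(2,0)=2 f(2,2)=1
t=3: f(3,-1)=2 f(3,1)=3 f(3,3)=1
t=4: f(4,0)=5 f(4,2)=4 f(4,4)=1
t=5: f(5,-1)=5 f(5,1)=9 f(5,3)=5 f(5,5)=1
t=6: f(6,0)=14 f(6,2)=14 f(6,4)=6 f(6,6)=1
t=7: f(7,-1)=14 f(7,1)=28 f(7,3)=20 f(7,5)=7 f(7,7)=1
t=8: f(8,0)=42 f(8,2)=48 f(8,4)=27 f(8,6)=8 f(8,8)=1
t=9: f(9,-1)=42 f(9,1)=90 f(9,3)=75 f(9,5)=35 f(9,7)=9 f(9,9)=1
t=10: f(10,0)=132 f(10,2)=165 f(10,4)=110 f(10,6)=44 f(10,8)=10 f(10,10)=1
t=11: f(11,-1)=132 f(11,1)=297 f(11,3)=275 f(11,5)=154 f(11,7)=54 f(11,9)=11 f(11,11)=1
t=12: f(12,0)=429 f(12,2)=572 f(12,4)=429 f(12,6)=208 f(12,8)=65 f(12,10)=12 f(12,12)=1
t=13: f(13,-1)=429 f(13,1)=1001 f(13,3)=1001 f(13,5)=637 f(13,7)=273 f(13,9)=77 f(13,11)=13 f(13,13)=1
t=14: f(14,0)=1430 f(14,2)=2002 f(14,4)=1638 f(14,6)=910 f(14,8)=350 f(14,10)=90 f(14,12)=14 f(14,14)=1
t=15: f(15,-1)=1430 f(15,1)=3432 f(15,3)=3640 f(15,5)=2548 f(15,7)=1260 f(15,9)=440 f(15,11)=104 f(15,13)=15 f(15,15)=1
t=16: f(16,0)=4862 f(16,2)=7072 f(16,4)=6188 f(16,6)=3808 f(16,8)=1700 f(16,10)=544 f(16,12)=119 f(16,14)=16 f(16,16)=1
Σ_s f(16,s) = 24310
P = 24310/65536 = 12155/32768

Answer: 12155/32768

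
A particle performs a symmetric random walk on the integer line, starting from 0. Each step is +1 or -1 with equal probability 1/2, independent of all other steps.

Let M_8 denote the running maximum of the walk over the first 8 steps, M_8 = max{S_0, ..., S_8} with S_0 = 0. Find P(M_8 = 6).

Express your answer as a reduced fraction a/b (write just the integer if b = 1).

Let M_8 = max(S_0,...,S_8). Use the reflection principle: for j ≥ 1, #{paths with M_8 ≥ j} = #{S_8 ≥ j} + #{S_8 ≥ j+1}.
By reflection, #{M_8 ≥ 6} = #{S_8 ≥ 6} + #{S_8 ≥ 7} = 9 + 1 = 10.
#{M_8 ≥ 7} = #{S_8 ≥ 7} + #{S_8 ≥ 8} = 1 + 1 = 2.
#{M_8 = 6} = 10 - 2 = 8.
P(M_8 = 6) = 8/256 = 1/32

Answer: 1/32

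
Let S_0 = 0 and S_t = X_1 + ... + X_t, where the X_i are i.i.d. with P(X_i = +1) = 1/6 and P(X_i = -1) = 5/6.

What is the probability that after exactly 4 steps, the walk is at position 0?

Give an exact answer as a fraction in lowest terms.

To be at 0 after 4 steps: need exactly 2 steps of +1 and 2 of -1.
Number of such sequences: C(4,2) = 6
Each has probability (1/6)^2 · (5/6)^2 = 25/1296
P = 6 · 25/1296 = 25/216

Answer: 25/216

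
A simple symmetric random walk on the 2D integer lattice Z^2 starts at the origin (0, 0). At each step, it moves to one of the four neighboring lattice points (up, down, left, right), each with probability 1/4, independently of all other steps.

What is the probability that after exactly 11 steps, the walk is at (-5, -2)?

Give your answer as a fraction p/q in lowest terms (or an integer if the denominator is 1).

Answer: 9075/2097152

Derivation:
Let h be the number of horizontal steps (so 11-h are vertical). To end at (-5,-2) need (h-5)/2 right-steps and ((11-h)-2)/2 up-steps.
Sum over h with 5 ≤ h ≤ 9, h ≡ 1 (mod 2), 11-h ≡ 0 (mod 2):
h=5: C(11,5)·C(5,0)·C(6,2) = 462·1·15 = 6930
h=7: C(11,7)·C(7,1)·C(4,1) = 330·7·4 = 9240
h=9: C(11,9)·C(9,2)·C(2,0) = 55·36·1 = 1980
Total favorable: 18150
Total paths: 4^11 = 4194304
P = 18150/4194304 = 9075/2097152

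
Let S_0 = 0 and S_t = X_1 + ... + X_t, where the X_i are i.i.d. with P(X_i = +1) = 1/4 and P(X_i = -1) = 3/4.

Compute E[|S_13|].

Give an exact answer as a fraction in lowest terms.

S_13 takes values m ≡ 1 (mod 2) with |m| ≤ 13; P(S_13=m) = C(13,(13+m)/2) · (1/4)^((13+m)/2) · (3/4)^((13-m)/2).
Distribution: P(S=-13)=1594323/67108864, P(S=-11)=6908733/67108864, P(S=-9)=6908733/33554432, P(S=-7)=8444007/33554432, P(S=-5)=14073345/67108864, P(S=-3)=8444007/67108864, P(S=-1)=938223/16777216, P(S=1)=312741/16777216, P(S=3)=312741/67108864, P(S=5)=57915/67108864, P(S=7)=3861/33554432, P(S=9)=351/33554432, P(S=11)=39/67108864, P(S=13)=1/67108864
E[|S_13|] = Σ_m |m|·P(S_13=m) = 27580423/4194304

Answer: 27580423/4194304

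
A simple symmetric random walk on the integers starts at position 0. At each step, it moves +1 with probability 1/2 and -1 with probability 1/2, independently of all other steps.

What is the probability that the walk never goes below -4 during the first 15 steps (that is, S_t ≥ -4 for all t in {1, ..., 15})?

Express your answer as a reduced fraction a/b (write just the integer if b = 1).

Answer: 25883/32768

Derivation:
Let f(t,s) = #length-t paths at position s with S_1..S_t all ≥ -4.
f(t,s) = f(t-1,s-1) + f(t-1,s+1) for s ≥ -4; f(t,s) = 0 for s < -4.
t=0: f(0,0)=1
t=1: f(1,-1)=1 f(1,1)=1
t=2: f(2,-2)=1 f(2,0)=2 f(2,2)=1
t=3: f(3,-3)=1 f(3,-1)=3 f(3,1)=3 f(3,3)=1
t=4: f(4,-4)=1 f(4,-2)=4 f(4,0)=6 f(4,2)=4 f(4,4)=1
t=5: f(5,-3)=5 f(5,-1)=10 f(5,1)=10 f(5,3)=5 f(5,5)=1
t=6: f(6,-4)=5 f(6,-2)=15 f(6,0)=20 f(6,2)=15 f(6,4)=6 f(6,6)=1
t=7: f(7,-3)=20 f(7,-1)=35 f(7,1)=35 f(7,3)=21 f(7,5)=7 f(7,7)=1
t=8: f(8,-4)=20 f(8,-2)=55 f(8,0)=70 f(8,2)=56 f(8,4)=28 f(8,6)=8 f(8,8)=1
t=9: f(9,-3)=75 f(9,-1)=125 f(9,1)=126 f(9,3)=84 f(9,5)=36 f(9,7)=9 f(9,9)=1
t=10: f(10,-4)=75 f(10,-2)=200 f(10,0)=251 f(10,2)=210 f(10,4)=120 f(10,6)=45 f(10,8)=10 f(10,10)=1
t=11: f(11,-3)=275 f(11,-1)=451 f(11,1)=461 f(11,3)=330 f(11,5)=165 f(11,7)=55 f(11,9)=11 f(11,11)=1
t=12: f(12,-4)=275 f(12,-2)=726 f(12,0)=912 f(12,2)=791 f(12,4)=495 f(12,6)=220 f(12,8)=66 f(12,10)=12 f(12,12)=1
t=13: f(13,-3)=1001 f(13,-1)=1638 f(13,1)=1703 f(13,3)=1286 f(13,5)=715 f(13,7)=286 f(13,9)=78 f(13,11)=13 f(13,13)=1
t=14: f(14,-4)=1001 f(14,-2)=2639 f(14,0)=3341 f(14,2)=2989 f(14,4)=2001 f(14,6)=1001 f(14,8)=364 f(14,10)=91 f(14,12)=14 f(14,14)=1
t=15: f(15,-3)=3640 f(15,-1)=5980 f(15,1)=6330 f(15,3)=4990 f(15,5)=3002 f(15,7)=1365 f(15,9)=455 f(15,11)=105 f(15,13)=15 f(15,15)=1
Σ_s f(15,s) = 25883
P = 25883/32768 = 25883/32768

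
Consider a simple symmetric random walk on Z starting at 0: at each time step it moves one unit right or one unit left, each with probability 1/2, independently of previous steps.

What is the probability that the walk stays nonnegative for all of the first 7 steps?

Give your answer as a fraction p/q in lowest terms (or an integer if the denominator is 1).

Answer: 35/128

Derivation:
Let f(t,s) = #length-t paths at position s with S_1..S_t all ≥ 0.
f(t,s) = f(t-1,s-1) + f(t-1,s+1) for s ≥ 0; f(t,s) = 0 for s < 0.
t=0: f(0,0)=1
t=1: f(1,1)=1
t=2: f(2,0)=1 f(2,2)=1
t=3: f(3,1)=2 f(3,3)=1
t=4: f(4,0)=2 f(4,2)=3 f(4,4)=1
t=5: f(5,1)=5 f(5,3)=4 f(5,5)=1
t=6: f(6,0)=5 f(6,2)=9 f(6,4)=5 f(6,6)=1
t=7: f(7,1)=14 f(7,3)=14 f(7,5)=6 f(7,7)=1
Σ_s f(7,s) = 35
P = 35/128 = 35/128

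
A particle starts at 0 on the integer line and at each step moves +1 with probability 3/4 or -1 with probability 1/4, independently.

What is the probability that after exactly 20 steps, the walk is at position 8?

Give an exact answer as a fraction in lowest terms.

Answer: 23173484805/137438953472

Derivation:
To reach position 8 after 20 steps: need 14 steps of +1 and 6 steps of -1.
Number of such sequences: C(20,14) = 38760
Each has probability (3/4)^14 · (1/4)^6 = 4782969/1099511627776
P = 38760 · 4782969/1099511627776 = 23173484805/137438953472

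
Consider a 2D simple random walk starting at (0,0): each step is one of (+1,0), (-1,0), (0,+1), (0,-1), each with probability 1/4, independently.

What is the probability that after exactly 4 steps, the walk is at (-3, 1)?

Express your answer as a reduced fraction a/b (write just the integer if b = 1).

Answer: 1/64

Derivation:
Let h be the number of horizontal steps (so 4-h are vertical). To end at (-3,1) need (h-3)/2 right-steps and ((4-h)+1)/2 up-steps.
Sum over h with 3 ≤ h ≤ 3, h ≡ 1 (mod 2), 4-h ≡ 1 (mod 2):
h=3: C(4,3)·C(3,0)·C(1,1) = 4·1·1 = 4
Total favorable: 4
Total paths: 4^4 = 256
P = 4/256 = 1/64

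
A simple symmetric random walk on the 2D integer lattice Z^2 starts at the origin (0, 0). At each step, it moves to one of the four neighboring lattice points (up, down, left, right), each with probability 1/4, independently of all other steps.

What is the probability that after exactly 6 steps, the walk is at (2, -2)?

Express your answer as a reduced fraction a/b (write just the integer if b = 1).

Answer: 15/512

Derivation:
Let h be the number of horizontal steps (so 6-h are vertical). To end at (2,-2) need (h+2)/2 right-steps and ((6-h)-2)/2 up-steps.
Sum over h with 2 ≤ h ≤ 4, h ≡ 0 (mod 2), 6-h ≡ 0 (mod 2):
h=2: C(6,2)·C(2,2)·C(4,1) = 15·1·4 = 60
h=4: C(6,4)·C(4,3)·C(2,0) = 15·4·1 = 60
Total favorable: 120
Total paths: 4^6 = 4096
P = 120/4096 = 15/512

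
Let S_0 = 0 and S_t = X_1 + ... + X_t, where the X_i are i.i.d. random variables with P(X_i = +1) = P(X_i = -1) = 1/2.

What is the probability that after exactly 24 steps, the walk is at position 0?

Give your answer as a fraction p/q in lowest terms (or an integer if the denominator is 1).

Answer: 676039/4194304

Derivation:
To return to 0 after 24 steps: need exactly 12 steps of +1 and 12 of -1.
Favorable paths: C(24,12) = 2704156
Total paths: 2^24 = 16777216
P = 2704156/16777216 = 676039/4194304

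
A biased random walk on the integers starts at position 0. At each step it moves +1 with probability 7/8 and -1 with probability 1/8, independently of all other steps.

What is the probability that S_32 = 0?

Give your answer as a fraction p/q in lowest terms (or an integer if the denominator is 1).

To be at 0 after 32 steps: need exactly 16 steps of +1 and 16 of -1.
Number of such sequences: C(32,16) = 601080390
Each has probability (7/8)^16 · (1/8)^16 = 33232930569601/79228162514264337593543950336
P = 601080390 · 33232930569601/79228162514264337593543950336 = 9987831433809345612195/39614081257132168796771975168

Answer: 9987831433809345612195/39614081257132168796771975168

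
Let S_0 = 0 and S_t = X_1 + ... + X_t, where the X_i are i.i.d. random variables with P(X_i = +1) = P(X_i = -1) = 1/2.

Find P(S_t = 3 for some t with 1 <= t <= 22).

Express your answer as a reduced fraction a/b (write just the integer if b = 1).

Count via complement. Let g(t,s) = #length-t paths at position s with S_1..S_t all ≠ 3.
g(t,s) = g(t-1,s-1) + g(t-1,s+1) for s ≠ 3; g(t,3) = 0.
t=0: g(0,0)=1
t=1: g(1,-1)=1 g(1,1)=1
t=2: g(2,-2)=1 g(2,0)=2 g(2,2)=1
t=3: g(3,-3)=1 g(3,-1)=3 g(3,1)=3
t=4: g(4,-4)=1 g(4,-2)=4 g(4,0)=6 g(4,2)=3
t=5: g(5,-5)=1 g(5,-3)=5 g(5,-1)=10 g(5,1)=9
t=6: g(6,-6)=1 g(6,-4)=6 g(6,-2)=15 g(6,0)=19 g(6,2)=9
t=7: g(7,-7)=1 g(7,-5)=7 g(7,-3)=21 g(7,-1)=34 g(7,1)=28
t=8: g(8,-8)=1 g(8,-6)=8 g(8,-4)=28 g(8,-2)=55 g(8,0)=62 g(8,2)=28
t=9: g(9,-9)=1 g(9,-7)=9 g(9,-5)=36 g(9,-3)=83 g(9,-1)=117 g(9,1)=90
t=10: g(10,-10)=1 g(10,-8)=10 g(10,-6)=45 g(10,-4)=119 g(10,-2)=200 g(10,0)=207 g(10,2)=90
t=11: g(11,-11)=1 g(11,-9)=11 g(11,-7)=55 g(11,-5)=164 g(11,-3)=319 g(11,-1)=407 g(11,1)=297
t=12: g(12,-12)=1 g(12,-10)=12 g(12,-8)=66 g(12,-6)=219 g(12,-4)=483 g(12,-2)=726 g(12,0)=704 g(12,2)=297
t=13: g(13,-13)=1 g(13,-11)=13 g(13,-9)=78 g(13,-7)=285 g(13,-5)=702 g(13,-3)=1209 g(13,-1)=1430 g(13,1)=1001
t=14: g(14,-14)=1 g(14,-12)=14 g(14,-10)=91 g(14,-8)=363 g(14,-6)=987 g(14,-4)=1911 g(14,-2)=2639 g(14,0)=2431 g(14,2)=1001
t=15: g(15,-15)=1 g(15,-13)=15 g(15,-11)=105 g(15,-9)=454 g(15,-7)=1350 g(15,-5)=2898 g(15,-3)=4550 g(15,-1)=5070 g(15,1)=3432
t=16: g(16,-16)=1 g(16,-14)=16 g(16,-12)=120 g(16,-10)=559 g(16,-8)=1804 g(16,-6)=4248 g(16,-4)=7448 g(16,-2)=9620 g(16,0)=8502 g(16,2)=3432
t=17: g(17,-17)=1 g(17,-15)=17 g(17,-13)=136 g(17,-11)=679 g(17,-9)=2363 g(17,-7)=6052 g(17,-5)=11696 g(17,-3)=17068 g(17,-1)=18122 g(17,1)=11934
t=18: g(18,-18)=1 g(18,-16)=18 g(18,-14)=153 g(18,-12)=815 g(18,-10)=3042 g(18,-8)=8415 g(18,-6)=17748 g(18,-4)=28764 g(18,-2)=35190 g(18,0)=30056 g(18,2)=11934
t=19: g(19,-19)=1 g(19,-17)=19 g(19,-15)=171 g(19,-13)=968 g(19,-11)=3857 g(19,-9)=11457 g(19,-7)=26163 g(19,-5)=46512 g(19,-3)=63954 g(19,-1)=65246 g(19,1)=41990
t=20: g(20,-20)=1 g(20,-18)=20 g(20,-16)=190 g(20,-14)=1139 g(20,-12)=4825 g(20,-10)=15314 g(20,-8)=37620 g(20,-6)=72675 g(20,-4)=110466 g(20,-2)=129200 g(20,0)=107236 g(20,2)=41990
t=21: g(21,-21)=1 g(21,-19)=21 g(21,-17)=210 g(21,-15)=1329 g(21,-13)=5964 g(21,-11)=20139 g(21,-9)=52934 g(21,-7)=110295 g(21,-5)=183141 g(21,-3)=239666 g(21,-1)=236436 g(21,1)=149226
t=22: g(22,-22)=1 g(22,-20)=22 g(22,-18)=231 g(22,-16)=1539 g(22,-14)=7293 g(22,-12)=26103 g(22,-10)=73073 g(22,-8)=163229 g(22,-6)=293436 g(22,-4)=422807 g(22,-2)=476102 g(22,0)=385662 g(22,2)=149226
Paths never hitting 3: Σ_s g(22,s) = 1998724
Paths hitting 3: 2^22 - 1998724 = 2195580
P = 2195580/4194304 = 548895/1048576

Answer: 548895/1048576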